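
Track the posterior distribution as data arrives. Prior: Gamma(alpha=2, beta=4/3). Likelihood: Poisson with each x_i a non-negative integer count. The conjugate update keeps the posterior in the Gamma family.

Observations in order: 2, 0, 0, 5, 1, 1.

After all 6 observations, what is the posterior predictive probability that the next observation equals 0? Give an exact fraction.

obs 1: x=2 → posterior Gamma(4, 7/3)
obs 2: x=0 → posterior Gamma(4, 10/3)
obs 3: x=0 → posterior Gamma(4, 13/3)
obs 4: x=5 → posterior Gamma(9, 16/3)
obs 5: x=1 → posterior Gamma(10, 19/3)
obs 6: x=1 → posterior Gamma(11, 22/3)

584318301411328/2384185791015625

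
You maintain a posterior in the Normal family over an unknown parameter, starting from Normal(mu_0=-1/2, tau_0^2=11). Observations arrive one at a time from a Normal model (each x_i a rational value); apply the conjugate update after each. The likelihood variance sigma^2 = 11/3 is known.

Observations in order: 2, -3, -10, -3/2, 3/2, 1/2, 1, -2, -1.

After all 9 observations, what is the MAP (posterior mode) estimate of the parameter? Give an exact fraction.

-19/14

obs 1: x=2 → posterior Normal(11/8, 11/4)
obs 2: x=-3 → posterior Normal(-1/2, 11/7)
obs 3: x=-10 → posterior Normal(-67/20, 11/10)
obs 4: x=-3/2 → posterior Normal(-38/13, 11/13)
obs 5: x=3/2 → posterior Normal(-67/32, 11/16)
obs 6: x=1/2 → posterior Normal(-32/19, 11/19)
obs 7: x=1 → posterior Normal(-29/22, 1/2)
obs 8: x=-2 → posterior Normal(-7/5, 11/25)
obs 9: x=-1 → posterior Normal(-19/14, 11/28)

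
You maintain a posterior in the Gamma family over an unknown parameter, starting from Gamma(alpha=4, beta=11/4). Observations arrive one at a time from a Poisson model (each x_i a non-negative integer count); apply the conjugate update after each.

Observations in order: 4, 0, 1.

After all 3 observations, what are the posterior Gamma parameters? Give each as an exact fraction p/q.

obs 1: x=4 → posterior Gamma(8, 15/4)
obs 2: x=0 → posterior Gamma(8, 19/4)
obs 3: x=1 → posterior Gamma(9, 23/4)

alpha=9, beta=23/4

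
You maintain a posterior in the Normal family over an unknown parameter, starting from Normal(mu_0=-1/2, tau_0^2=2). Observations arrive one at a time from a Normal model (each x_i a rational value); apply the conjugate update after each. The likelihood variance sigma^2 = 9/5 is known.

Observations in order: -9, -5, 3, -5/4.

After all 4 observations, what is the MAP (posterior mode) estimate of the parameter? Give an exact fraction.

obs 1: x=-9 → posterior Normal(-189/38, 18/19)
obs 2: x=-5 → posterior Normal(-289/58, 18/29)
obs 3: x=3 → posterior Normal(-229/78, 6/13)
obs 4: x=-5/4 → posterior Normal(-127/49, 18/49)

-127/49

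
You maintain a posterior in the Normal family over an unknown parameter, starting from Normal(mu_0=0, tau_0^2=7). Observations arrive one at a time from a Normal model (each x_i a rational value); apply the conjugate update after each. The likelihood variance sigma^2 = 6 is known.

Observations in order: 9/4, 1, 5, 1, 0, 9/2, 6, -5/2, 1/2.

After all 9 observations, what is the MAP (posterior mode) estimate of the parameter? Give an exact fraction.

obs 1: x=9/4 → posterior Normal(63/52, 42/13)
obs 2: x=1 → posterior Normal(91/80, 21/10)
obs 3: x=5 → posterior Normal(77/36, 14/9)
obs 4: x=1 → posterior Normal(259/136, 21/17)
obs 5: x=0 → posterior Normal(259/164, 42/41)
obs 6: x=9/2 → posterior Normal(385/192, 7/8)
obs 7: x=6 → posterior Normal(553/220, 42/55)
obs 8: x=-5/2 → posterior Normal(483/248, 21/31)
obs 9: x=1/2 → posterior Normal(497/276, 14/23)

497/276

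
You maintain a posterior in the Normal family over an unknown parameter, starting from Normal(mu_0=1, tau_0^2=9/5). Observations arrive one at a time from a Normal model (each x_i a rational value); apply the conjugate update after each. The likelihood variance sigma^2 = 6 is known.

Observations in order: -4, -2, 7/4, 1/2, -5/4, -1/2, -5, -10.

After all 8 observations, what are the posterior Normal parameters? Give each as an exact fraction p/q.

obs 1: x=-4 → posterior Normal(-2/13, 18/13)
obs 2: x=-2 → posterior Normal(-1/2, 9/8)
obs 3: x=7/4 → posterior Normal(-11/76, 18/19)
obs 4: x=1/2 → posterior Normal(-5/88, 9/11)
obs 5: x=-5/4 → posterior Normal(-1/5, 18/25)
obs 6: x=-1/2 → posterior Normal(-13/56, 9/14)
obs 7: x=-5 → posterior Normal(-43/62, 18/31)
obs 8: x=-10 → posterior Normal(-103/68, 9/17)

mu_0=-103/68, tau_0^2=9/17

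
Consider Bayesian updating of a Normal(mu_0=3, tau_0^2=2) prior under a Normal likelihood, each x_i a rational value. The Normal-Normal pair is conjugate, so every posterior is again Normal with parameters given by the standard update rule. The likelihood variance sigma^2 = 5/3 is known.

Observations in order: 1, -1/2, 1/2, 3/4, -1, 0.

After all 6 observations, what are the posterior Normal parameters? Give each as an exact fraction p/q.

obs 1: x=1 → posterior Normal(21/11, 10/11)
obs 2: x=-1/2 → posterior Normal(18/17, 10/17)
obs 3: x=1/2 → posterior Normal(21/23, 10/23)
obs 4: x=3/4 → posterior Normal(51/58, 10/29)
obs 5: x=-1 → posterior Normal(39/70, 2/7)
obs 6: x=0 → posterior Normal(39/82, 10/41)

mu_0=39/82, tau_0^2=10/41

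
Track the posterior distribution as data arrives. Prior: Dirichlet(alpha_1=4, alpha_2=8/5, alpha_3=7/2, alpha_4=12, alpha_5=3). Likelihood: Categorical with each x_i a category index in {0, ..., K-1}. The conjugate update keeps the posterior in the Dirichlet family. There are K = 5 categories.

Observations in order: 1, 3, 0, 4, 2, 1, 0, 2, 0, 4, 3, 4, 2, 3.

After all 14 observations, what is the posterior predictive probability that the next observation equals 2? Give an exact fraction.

obs 1: x=1 → posterior Dirichlet(4, 13/5, 7/2, 12, 3)
obs 2: x=3 → posterior Dirichlet(4, 13/5, 7/2, 13, 3)
obs 3: x=0 → posterior Dirichlet(5, 13/5, 7/2, 13, 3)
obs 4: x=4 → posterior Dirichlet(5, 13/5, 7/2, 13, 4)
obs 5: x=2 → posterior Dirichlet(5, 13/5, 9/2, 13, 4)
obs 6: x=1 → posterior Dirichlet(5, 18/5, 9/2, 13, 4)
obs 7: x=0 → posterior Dirichlet(6, 18/5, 9/2, 13, 4)
obs 8: x=2 → posterior Dirichlet(6, 18/5, 11/2, 13, 4)
obs 9: x=0 → posterior Dirichlet(7, 18/5, 11/2, 13, 4)
obs 10: x=4 → posterior Dirichlet(7, 18/5, 11/2, 13, 5)
obs 11: x=3 → posterior Dirichlet(7, 18/5, 11/2, 14, 5)
obs 12: x=4 → posterior Dirichlet(7, 18/5, 11/2, 14, 6)
obs 13: x=2 → posterior Dirichlet(7, 18/5, 13/2, 14, 6)
obs 14: x=3 → posterior Dirichlet(7, 18/5, 13/2, 15, 6)

65/381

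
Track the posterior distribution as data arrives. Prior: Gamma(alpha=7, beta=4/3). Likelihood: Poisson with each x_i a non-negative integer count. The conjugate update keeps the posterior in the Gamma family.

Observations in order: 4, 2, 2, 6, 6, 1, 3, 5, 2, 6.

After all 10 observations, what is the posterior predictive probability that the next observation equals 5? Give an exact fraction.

10098561034968044412321675058689762938546020281504479635794147115112639496192/69483946829049631418732401130460520284154662726180186608059352312305811442277

obs 1: x=4 → posterior Gamma(11, 7/3)
obs 2: x=2 → posterior Gamma(13, 10/3)
obs 3: x=2 → posterior Gamma(15, 13/3)
obs 4: x=6 → posterior Gamma(21, 16/3)
obs 5: x=6 → posterior Gamma(27, 19/3)
obs 6: x=1 → posterior Gamma(28, 22/3)
obs 7: x=3 → posterior Gamma(31, 25/3)
obs 8: x=5 → posterior Gamma(36, 28/3)
obs 9: x=2 → posterior Gamma(38, 31/3)
obs 10: x=6 → posterior Gamma(44, 34/3)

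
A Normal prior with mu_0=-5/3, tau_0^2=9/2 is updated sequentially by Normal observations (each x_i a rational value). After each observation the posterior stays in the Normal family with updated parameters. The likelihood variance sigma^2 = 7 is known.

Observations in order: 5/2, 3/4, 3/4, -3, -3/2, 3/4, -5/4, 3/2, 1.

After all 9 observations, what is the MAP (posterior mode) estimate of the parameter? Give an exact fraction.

obs 1: x=5/2 → posterior Normal(-5/138, 63/23)
obs 2: x=3/4 → posterior Normal(71/384, 63/32)
obs 3: x=3/4 → posterior Normal(38/123, 63/41)
obs 4: x=-3 → posterior Normal(-43/150, 63/50)
obs 5: x=-3/2 → posterior Normal(-167/354, 63/59)
obs 6: x=3/4 → posterior Normal(-253/816, 63/68)
obs 7: x=-5/4 → posterior Normal(-97/231, 9/11)
obs 8: x=3/2 → posterior Normal(-113/516, 63/86)
obs 9: x=1 → posterior Normal(-59/570, 63/95)

-59/570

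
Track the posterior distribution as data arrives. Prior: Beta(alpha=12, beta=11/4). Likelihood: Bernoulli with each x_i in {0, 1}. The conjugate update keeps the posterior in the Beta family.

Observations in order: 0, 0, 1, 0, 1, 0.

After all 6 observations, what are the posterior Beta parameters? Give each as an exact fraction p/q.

obs 1: x=0 → posterior Beta(12, 15/4)
obs 2: x=0 → posterior Beta(12, 19/4)
obs 3: x=1 → posterior Beta(13, 19/4)
obs 4: x=0 → posterior Beta(13, 23/4)
obs 5: x=1 → posterior Beta(14, 23/4)
obs 6: x=0 → posterior Beta(14, 27/4)

alpha=14, beta=27/4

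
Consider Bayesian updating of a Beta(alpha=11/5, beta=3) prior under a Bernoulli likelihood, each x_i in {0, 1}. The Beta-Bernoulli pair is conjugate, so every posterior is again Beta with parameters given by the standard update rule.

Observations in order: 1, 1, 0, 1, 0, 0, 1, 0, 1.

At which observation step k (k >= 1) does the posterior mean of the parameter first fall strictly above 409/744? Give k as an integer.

k = 2

obs 1: x=1 → posterior Beta(16/5, 3)
obs 2: x=1 → posterior Beta(21/5, 3)
obs 3: x=0 → posterior Beta(21/5, 4)
obs 4: x=1 → posterior Beta(26/5, 4)
obs 5: x=0 → posterior Beta(26/5, 5)
obs 6: x=0 → posterior Beta(26/5, 6)
obs 7: x=1 → posterior Beta(31/5, 6)
obs 8: x=0 → posterior Beta(31/5, 7)
obs 9: x=1 → posterior Beta(36/5, 7)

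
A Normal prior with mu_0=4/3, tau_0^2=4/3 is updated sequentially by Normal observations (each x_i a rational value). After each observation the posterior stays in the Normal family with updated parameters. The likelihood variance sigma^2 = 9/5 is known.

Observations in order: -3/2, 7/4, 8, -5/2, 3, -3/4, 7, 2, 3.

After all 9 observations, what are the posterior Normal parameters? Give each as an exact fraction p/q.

mu_0=436/207, tau_0^2=4/23

obs 1: x=-3/2 → posterior Normal(6/47, 36/47)
obs 2: x=7/4 → posterior Normal(41/67, 36/67)
obs 3: x=8 → posterior Normal(67/29, 12/29)
obs 4: x=-5/2 → posterior Normal(151/107, 36/107)
obs 5: x=3 → posterior Normal(211/127, 36/127)
obs 6: x=-3/4 → posterior Normal(4/3, 12/49)
obs 7: x=7 → posterior Normal(336/167, 36/167)
obs 8: x=2 → posterior Normal(376/187, 36/187)
obs 9: x=3 → posterior Normal(436/207, 4/23)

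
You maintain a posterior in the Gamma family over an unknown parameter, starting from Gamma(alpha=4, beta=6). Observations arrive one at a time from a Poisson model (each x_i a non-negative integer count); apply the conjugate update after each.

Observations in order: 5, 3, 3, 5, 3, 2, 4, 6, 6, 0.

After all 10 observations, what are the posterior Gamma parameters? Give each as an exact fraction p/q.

obs 1: x=5 → posterior Gamma(9, 7)
obs 2: x=3 → posterior Gamma(12, 8)
obs 3: x=3 → posterior Gamma(15, 9)
obs 4: x=5 → posterior Gamma(20, 10)
obs 5: x=3 → posterior Gamma(23, 11)
obs 6: x=2 → posterior Gamma(25, 12)
obs 7: x=4 → posterior Gamma(29, 13)
obs 8: x=6 → posterior Gamma(35, 14)
obs 9: x=6 → posterior Gamma(41, 15)
obs 10: x=0 → posterior Gamma(41, 16)

alpha=41, beta=16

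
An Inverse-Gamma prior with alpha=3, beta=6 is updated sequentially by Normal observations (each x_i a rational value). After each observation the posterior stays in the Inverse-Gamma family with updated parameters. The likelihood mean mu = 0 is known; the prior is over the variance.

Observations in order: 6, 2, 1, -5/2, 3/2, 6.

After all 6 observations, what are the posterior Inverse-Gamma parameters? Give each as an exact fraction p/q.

alpha=6, beta=195/4

obs 1: x=6 → posterior Inverse-Gamma(7/2, 24)
obs 2: x=2 → posterior Inverse-Gamma(4, 26)
obs 3: x=1 → posterior Inverse-Gamma(9/2, 53/2)
obs 4: x=-5/2 → posterior Inverse-Gamma(5, 237/8)
obs 5: x=3/2 → posterior Inverse-Gamma(11/2, 123/4)
obs 6: x=6 → posterior Inverse-Gamma(6, 195/4)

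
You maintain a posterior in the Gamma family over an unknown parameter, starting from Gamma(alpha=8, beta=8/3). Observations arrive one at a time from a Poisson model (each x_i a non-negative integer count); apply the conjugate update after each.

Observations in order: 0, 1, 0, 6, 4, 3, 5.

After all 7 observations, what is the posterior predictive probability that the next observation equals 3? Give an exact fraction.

obs 1: x=0 → posterior Gamma(8, 11/3)
obs 2: x=1 → posterior Gamma(9, 14/3)
obs 3: x=0 → posterior Gamma(9, 17/3)
obs 4: x=6 → posterior Gamma(15, 20/3)
obs 5: x=4 → posterior Gamma(19, 23/3)
obs 6: x=3 → posterior Gamma(22, 26/3)
obs 7: x=5 → posterior Gamma(27, 29/3)

150608074018180004823781717008877876936151061/713623846352979940529142984724747568191373312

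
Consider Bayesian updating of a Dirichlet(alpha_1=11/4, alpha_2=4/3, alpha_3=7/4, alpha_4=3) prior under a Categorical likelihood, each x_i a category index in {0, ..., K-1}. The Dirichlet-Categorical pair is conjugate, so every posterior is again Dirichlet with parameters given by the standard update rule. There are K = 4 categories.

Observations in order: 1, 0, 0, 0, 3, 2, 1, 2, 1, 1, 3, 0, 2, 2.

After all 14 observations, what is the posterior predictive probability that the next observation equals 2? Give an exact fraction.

69/274

obs 1: x=1 → posterior Dirichlet(11/4, 7/3, 7/4, 3)
obs 2: x=0 → posterior Dirichlet(15/4, 7/3, 7/4, 3)
obs 3: x=0 → posterior Dirichlet(19/4, 7/3, 7/4, 3)
obs 4: x=0 → posterior Dirichlet(23/4, 7/3, 7/4, 3)
obs 5: x=3 → posterior Dirichlet(23/4, 7/3, 7/4, 4)
obs 6: x=2 → posterior Dirichlet(23/4, 7/3, 11/4, 4)
obs 7: x=1 → posterior Dirichlet(23/4, 10/3, 11/4, 4)
obs 8: x=2 → posterior Dirichlet(23/4, 10/3, 15/4, 4)
obs 9: x=1 → posterior Dirichlet(23/4, 13/3, 15/4, 4)
obs 10: x=1 → posterior Dirichlet(23/4, 16/3, 15/4, 4)
obs 11: x=3 → posterior Dirichlet(23/4, 16/3, 15/4, 5)
obs 12: x=0 → posterior Dirichlet(27/4, 16/3, 15/4, 5)
obs 13: x=2 → posterior Dirichlet(27/4, 16/3, 19/4, 5)
obs 14: x=2 → posterior Dirichlet(27/4, 16/3, 23/4, 5)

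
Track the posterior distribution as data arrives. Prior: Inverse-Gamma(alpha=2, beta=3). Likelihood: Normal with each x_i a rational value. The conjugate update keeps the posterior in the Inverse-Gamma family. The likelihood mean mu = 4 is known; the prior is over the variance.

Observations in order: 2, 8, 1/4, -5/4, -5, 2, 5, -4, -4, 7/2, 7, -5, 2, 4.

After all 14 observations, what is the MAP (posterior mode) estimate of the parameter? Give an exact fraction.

3007/160

obs 1: x=2 → posterior Inverse-Gamma(5/2, 5)
obs 2: x=8 → posterior Inverse-Gamma(3, 13)
obs 3: x=1/4 → posterior Inverse-Gamma(7/2, 641/32)
obs 4: x=-5/4 → posterior Inverse-Gamma(4, 541/16)
obs 5: x=-5 → posterior Inverse-Gamma(9/2, 1189/16)
obs 6: x=2 → posterior Inverse-Gamma(5, 1221/16)
obs 7: x=5 → posterior Inverse-Gamma(11/2, 1229/16)
obs 8: x=-4 → posterior Inverse-Gamma(6, 1741/16)
obs 9: x=-4 → posterior Inverse-Gamma(13/2, 2253/16)
obs 10: x=7/2 → posterior Inverse-Gamma(7, 2255/16)
obs 11: x=7 → posterior Inverse-Gamma(15/2, 2327/16)
obs 12: x=-5 → posterior Inverse-Gamma(8, 2975/16)
obs 13: x=2 → posterior Inverse-Gamma(17/2, 3007/16)
obs 14: x=4 → posterior Inverse-Gamma(9, 3007/16)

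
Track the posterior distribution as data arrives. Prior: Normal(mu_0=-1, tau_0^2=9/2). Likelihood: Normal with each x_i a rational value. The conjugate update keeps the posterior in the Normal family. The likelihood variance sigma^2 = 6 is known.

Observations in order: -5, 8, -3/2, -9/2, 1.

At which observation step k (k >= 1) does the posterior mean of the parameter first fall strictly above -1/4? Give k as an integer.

k = 2

obs 1: x=-5 → posterior Normal(-19/7, 18/7)
obs 2: x=8 → posterior Normal(1/2, 9/5)
obs 3: x=-3/2 → posterior Normal(1/26, 18/13)
obs 4: x=-9/2 → posterior Normal(-13/16, 9/8)
obs 5: x=1 → posterior Normal(-10/19, 18/19)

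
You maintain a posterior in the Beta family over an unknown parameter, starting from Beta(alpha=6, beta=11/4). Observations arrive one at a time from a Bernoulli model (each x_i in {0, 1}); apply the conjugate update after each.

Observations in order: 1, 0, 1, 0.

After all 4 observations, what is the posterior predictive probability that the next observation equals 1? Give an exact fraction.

obs 1: x=1 → posterior Beta(7, 11/4)
obs 2: x=0 → posterior Beta(7, 15/4)
obs 3: x=1 → posterior Beta(8, 15/4)
obs 4: x=0 → posterior Beta(8, 19/4)

32/51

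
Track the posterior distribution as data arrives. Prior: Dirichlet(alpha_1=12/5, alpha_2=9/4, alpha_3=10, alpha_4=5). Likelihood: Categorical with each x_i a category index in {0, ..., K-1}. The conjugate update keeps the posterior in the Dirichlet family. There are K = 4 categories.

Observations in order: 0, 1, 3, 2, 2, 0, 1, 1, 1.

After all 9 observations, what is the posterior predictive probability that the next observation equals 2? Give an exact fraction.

80/191

obs 1: x=0 → posterior Dirichlet(17/5, 9/4, 10, 5)
obs 2: x=1 → posterior Dirichlet(17/5, 13/4, 10, 5)
obs 3: x=3 → posterior Dirichlet(17/5, 13/4, 10, 6)
obs 4: x=2 → posterior Dirichlet(17/5, 13/4, 11, 6)
obs 5: x=2 → posterior Dirichlet(17/5, 13/4, 12, 6)
obs 6: x=0 → posterior Dirichlet(22/5, 13/4, 12, 6)
obs 7: x=1 → posterior Dirichlet(22/5, 17/4, 12, 6)
obs 8: x=1 → posterior Dirichlet(22/5, 21/4, 12, 6)
obs 9: x=1 → posterior Dirichlet(22/5, 25/4, 12, 6)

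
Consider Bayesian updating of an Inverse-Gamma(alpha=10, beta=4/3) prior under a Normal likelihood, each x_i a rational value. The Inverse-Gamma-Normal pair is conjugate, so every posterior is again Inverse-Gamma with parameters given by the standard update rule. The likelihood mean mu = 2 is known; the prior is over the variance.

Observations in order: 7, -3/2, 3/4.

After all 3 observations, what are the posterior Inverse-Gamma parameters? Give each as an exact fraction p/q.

alpha=23/2, beta=1991/96

obs 1: x=7 → posterior Inverse-Gamma(21/2, 83/6)
obs 2: x=-3/2 → posterior Inverse-Gamma(11, 479/24)
obs 3: x=3/4 → posterior Inverse-Gamma(23/2, 1991/96)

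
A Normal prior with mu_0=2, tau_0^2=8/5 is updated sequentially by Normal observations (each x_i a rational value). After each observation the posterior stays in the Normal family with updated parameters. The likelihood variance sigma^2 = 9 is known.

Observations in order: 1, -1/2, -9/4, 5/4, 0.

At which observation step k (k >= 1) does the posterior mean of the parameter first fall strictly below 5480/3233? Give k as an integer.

obs 1: x=1 → posterior Normal(98/53, 72/53)
obs 2: x=-1/2 → posterior Normal(94/61, 72/61)
obs 3: x=-9/4 → posterior Normal(76/69, 24/23)
obs 4: x=5/4 → posterior Normal(86/77, 72/77)
obs 5: x=0 → posterior Normal(86/85, 72/85)

k = 2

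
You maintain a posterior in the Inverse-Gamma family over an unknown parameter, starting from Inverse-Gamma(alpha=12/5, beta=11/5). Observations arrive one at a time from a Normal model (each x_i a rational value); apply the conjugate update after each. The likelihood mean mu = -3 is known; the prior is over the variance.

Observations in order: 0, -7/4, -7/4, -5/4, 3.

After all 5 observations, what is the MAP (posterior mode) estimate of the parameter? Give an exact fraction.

4447/944

obs 1: x=0 → posterior Inverse-Gamma(29/10, 67/10)
obs 2: x=-7/4 → posterior Inverse-Gamma(17/5, 1197/160)
obs 3: x=-7/4 → posterior Inverse-Gamma(39/10, 661/80)
obs 4: x=-5/4 → posterior Inverse-Gamma(22/5, 1567/160)
obs 5: x=3 → posterior Inverse-Gamma(49/10, 4447/160)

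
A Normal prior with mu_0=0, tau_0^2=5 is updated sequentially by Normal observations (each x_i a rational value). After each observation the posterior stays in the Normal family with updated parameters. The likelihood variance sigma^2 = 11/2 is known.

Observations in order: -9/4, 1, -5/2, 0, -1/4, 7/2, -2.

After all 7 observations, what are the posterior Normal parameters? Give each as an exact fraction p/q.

obs 1: x=-9/4 → posterior Normal(-15/14, 55/21)
obs 2: x=1 → posterior Normal(-25/62, 55/31)
obs 3: x=-5/2 → posterior Normal(-75/82, 55/41)
obs 4: x=0 → posterior Normal(-25/34, 55/51)
obs 5: x=-1/4 → posterior Normal(-40/61, 55/61)
obs 6: x=7/2 → posterior Normal(-5/71, 55/71)
obs 7: x=-2 → posterior Normal(-25/81, 55/81)

mu_0=-25/81, tau_0^2=55/81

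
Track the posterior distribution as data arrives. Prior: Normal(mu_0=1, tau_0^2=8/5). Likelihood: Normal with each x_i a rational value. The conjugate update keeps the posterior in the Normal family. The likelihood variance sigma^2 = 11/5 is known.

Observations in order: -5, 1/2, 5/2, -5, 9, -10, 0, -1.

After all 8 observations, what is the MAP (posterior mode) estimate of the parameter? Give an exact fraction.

-61/75

obs 1: x=-5 → posterior Normal(-29/19, 88/95)
obs 2: x=1/2 → posterior Normal(-25/27, 88/135)
obs 3: x=5/2 → posterior Normal(-1/7, 88/175)
obs 4: x=-5 → posterior Normal(-45/43, 88/215)
obs 5: x=9 → posterior Normal(9/17, 88/255)
obs 6: x=-10 → posterior Normal(-53/59, 88/295)
obs 7: x=0 → posterior Normal(-53/67, 88/335)
obs 8: x=-1 → posterior Normal(-61/75, 88/375)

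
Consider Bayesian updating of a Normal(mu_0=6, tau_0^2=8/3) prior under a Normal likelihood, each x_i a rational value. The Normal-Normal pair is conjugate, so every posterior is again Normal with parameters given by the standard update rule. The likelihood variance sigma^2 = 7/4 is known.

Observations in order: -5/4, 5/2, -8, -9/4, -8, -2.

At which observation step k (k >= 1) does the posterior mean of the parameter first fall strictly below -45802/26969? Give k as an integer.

k = 5

obs 1: x=-5/4 → posterior Normal(86/53, 56/53)
obs 2: x=5/2 → posterior Normal(166/85, 56/85)
obs 3: x=-8 → posterior Normal(-10/13, 56/117)
obs 4: x=-9/4 → posterior Normal(-162/149, 56/149)
obs 5: x=-8 → posterior Normal(-418/181, 56/181)
obs 6: x=-2 → posterior Normal(-482/213, 56/213)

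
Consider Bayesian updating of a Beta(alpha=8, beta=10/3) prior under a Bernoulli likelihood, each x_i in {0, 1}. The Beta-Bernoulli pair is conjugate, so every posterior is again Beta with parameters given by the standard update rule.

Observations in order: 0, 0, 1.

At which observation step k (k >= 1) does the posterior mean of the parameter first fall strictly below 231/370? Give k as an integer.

obs 1: x=0 → posterior Beta(8, 13/3)
obs 2: x=0 → posterior Beta(8, 16/3)
obs 3: x=1 → posterior Beta(9, 16/3)

k = 2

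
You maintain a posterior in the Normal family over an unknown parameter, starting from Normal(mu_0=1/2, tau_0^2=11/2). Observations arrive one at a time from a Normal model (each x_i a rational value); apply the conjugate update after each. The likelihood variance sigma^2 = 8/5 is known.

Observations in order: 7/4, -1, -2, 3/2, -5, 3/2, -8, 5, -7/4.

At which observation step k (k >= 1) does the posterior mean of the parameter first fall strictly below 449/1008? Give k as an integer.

obs 1: x=7/4 → posterior Normal(417/284, 88/71)
obs 2: x=-1 → posterior Normal(197/504, 44/63)
obs 3: x=-2 → posterior Normal(-243/724, 88/181)
obs 4: x=3/2 → posterior Normal(87/944, 22/59)
obs 5: x=-5 → posterior Normal(-1013/1164, 88/291)
obs 6: x=3/2 → posterior Normal(-683/1384, 44/173)
obs 7: x=-8 → posterior Normal(-2443/1604, 88/401)
obs 8: x=5 → posterior Normal(-1343/1824, 11/57)
obs 9: x=-7/4 → posterior Normal(-432/511, 88/511)

k = 2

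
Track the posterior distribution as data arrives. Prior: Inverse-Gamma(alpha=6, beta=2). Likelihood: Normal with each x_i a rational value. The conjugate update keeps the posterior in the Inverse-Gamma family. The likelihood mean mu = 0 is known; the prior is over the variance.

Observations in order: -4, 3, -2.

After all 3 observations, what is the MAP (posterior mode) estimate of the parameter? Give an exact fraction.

33/17

obs 1: x=-4 → posterior Inverse-Gamma(13/2, 10)
obs 2: x=3 → posterior Inverse-Gamma(7, 29/2)
obs 3: x=-2 → posterior Inverse-Gamma(15/2, 33/2)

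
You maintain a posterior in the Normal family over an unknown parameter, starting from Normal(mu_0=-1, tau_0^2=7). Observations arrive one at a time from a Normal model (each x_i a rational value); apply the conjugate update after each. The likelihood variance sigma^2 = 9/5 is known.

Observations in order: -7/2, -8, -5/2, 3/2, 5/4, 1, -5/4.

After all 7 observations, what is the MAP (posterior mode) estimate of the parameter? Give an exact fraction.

-823/508

obs 1: x=-7/2 → posterior Normal(-263/88, 63/44)
obs 2: x=-8 → posterior Normal(-823/158, 63/79)
obs 3: x=-5/2 → posterior Normal(-499/114, 21/38)
obs 4: x=3/2 → posterior Normal(-893/298, 63/149)
obs 5: x=5/4 → posterior Normal(-1611/736, 63/184)
obs 6: x=1 → posterior Normal(-1471/876, 21/73)
obs 7: x=-5/4 → posterior Normal(-823/508, 63/254)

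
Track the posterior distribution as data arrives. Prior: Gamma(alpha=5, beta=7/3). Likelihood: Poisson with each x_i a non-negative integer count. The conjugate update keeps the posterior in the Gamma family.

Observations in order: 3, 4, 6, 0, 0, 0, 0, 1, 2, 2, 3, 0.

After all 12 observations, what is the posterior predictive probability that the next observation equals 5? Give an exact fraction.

51119814950911585376658906621227837604769320960471/1755750442183370370659566519639120089288090161512448

obs 1: x=3 → posterior Gamma(8, 10/3)
obs 2: x=4 → posterior Gamma(12, 13/3)
obs 3: x=6 → posterior Gamma(18, 16/3)
obs 4: x=0 → posterior Gamma(18, 19/3)
obs 5: x=0 → posterior Gamma(18, 22/3)
obs 6: x=0 → posterior Gamma(18, 25/3)
obs 7: x=0 → posterior Gamma(18, 28/3)
obs 8: x=1 → posterior Gamma(19, 31/3)
obs 9: x=2 → posterior Gamma(21, 34/3)
obs 10: x=2 → posterior Gamma(23, 37/3)
obs 11: x=3 → posterior Gamma(26, 40/3)
obs 12: x=0 → posterior Gamma(26, 43/3)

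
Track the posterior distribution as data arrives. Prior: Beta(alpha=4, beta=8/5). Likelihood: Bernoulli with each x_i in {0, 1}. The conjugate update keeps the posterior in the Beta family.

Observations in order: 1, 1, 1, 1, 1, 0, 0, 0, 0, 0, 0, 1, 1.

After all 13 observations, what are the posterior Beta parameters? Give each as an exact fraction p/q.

alpha=11, beta=38/5

obs 1: x=1 → posterior Beta(5, 8/5)
obs 2: x=1 → posterior Beta(6, 8/5)
obs 3: x=1 → posterior Beta(7, 8/5)
obs 4: x=1 → posterior Beta(8, 8/5)
obs 5: x=1 → posterior Beta(9, 8/5)
obs 6: x=0 → posterior Beta(9, 13/5)
obs 7: x=0 → posterior Beta(9, 18/5)
obs 8: x=0 → posterior Beta(9, 23/5)
obs 9: x=0 → posterior Beta(9, 28/5)
obs 10: x=0 → posterior Beta(9, 33/5)
obs 11: x=0 → posterior Beta(9, 38/5)
obs 12: x=1 → posterior Beta(10, 38/5)
obs 13: x=1 → posterior Beta(11, 38/5)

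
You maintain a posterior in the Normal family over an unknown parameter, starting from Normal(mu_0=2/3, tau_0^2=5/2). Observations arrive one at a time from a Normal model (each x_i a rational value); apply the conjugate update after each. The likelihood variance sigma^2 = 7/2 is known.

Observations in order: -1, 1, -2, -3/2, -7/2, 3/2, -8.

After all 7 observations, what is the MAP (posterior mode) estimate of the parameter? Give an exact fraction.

-377/252

obs 1: x=-1 → posterior Normal(-1/36, 35/24)
obs 2: x=1 → posterior Normal(14/51, 35/34)
obs 3: x=-2 → posterior Normal(-8/33, 35/44)
obs 4: x=-3/2 → posterior Normal(-77/162, 35/54)
obs 5: x=-7/2 → posterior Normal(-91/96, 35/64)
obs 6: x=3/2 → posterior Normal(-137/222, 35/74)
obs 7: x=-8 → posterior Normal(-377/252, 5/12)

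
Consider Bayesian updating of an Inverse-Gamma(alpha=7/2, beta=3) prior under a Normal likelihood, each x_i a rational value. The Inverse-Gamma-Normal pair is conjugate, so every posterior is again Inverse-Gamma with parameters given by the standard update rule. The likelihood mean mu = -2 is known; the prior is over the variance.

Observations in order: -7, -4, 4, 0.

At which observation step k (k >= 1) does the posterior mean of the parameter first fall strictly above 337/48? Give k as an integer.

k = 3

obs 1: x=-7 → posterior Inverse-Gamma(4, 31/2)
obs 2: x=-4 → posterior Inverse-Gamma(9/2, 35/2)
obs 3: x=4 → posterior Inverse-Gamma(5, 71/2)
obs 4: x=0 → posterior Inverse-Gamma(11/2, 75/2)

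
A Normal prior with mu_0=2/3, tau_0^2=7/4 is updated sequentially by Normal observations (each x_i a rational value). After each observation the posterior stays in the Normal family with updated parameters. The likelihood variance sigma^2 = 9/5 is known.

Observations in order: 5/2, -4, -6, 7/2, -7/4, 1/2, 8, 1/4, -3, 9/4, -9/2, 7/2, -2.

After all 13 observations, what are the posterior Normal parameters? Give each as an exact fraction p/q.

obs 1: x=5/2 → posterior Normal(223/142, 63/71)
obs 2: x=-4 → posterior Normal(-57/212, 63/106)
obs 3: x=-6 → posterior Normal(-159/94, 21/47)
obs 4: x=7/2 → posterior Normal(-29/44, 63/176)
obs 5: x=-7/4 → posterior Normal(-709/844, 63/211)
obs 6: x=1/2 → posterior Normal(-213/328, 21/82)
obs 7: x=8 → posterior Normal(481/1124, 63/281)
obs 8: x=1/4 → posterior Normal(129/316, 63/316)
obs 9: x=-3 → posterior Normal(8/117, 7/39)
obs 10: x=9/4 → posterior Normal(411/1544, 63/386)
obs 11: x=-9/2 → posterior Normal(-219/1684, 63/421)
obs 12: x=7/2 → posterior Normal(271/1824, 21/152)
obs 13: x=-2 → posterior Normal(-9/1964, 63/491)

mu_0=-9/1964, tau_0^2=63/491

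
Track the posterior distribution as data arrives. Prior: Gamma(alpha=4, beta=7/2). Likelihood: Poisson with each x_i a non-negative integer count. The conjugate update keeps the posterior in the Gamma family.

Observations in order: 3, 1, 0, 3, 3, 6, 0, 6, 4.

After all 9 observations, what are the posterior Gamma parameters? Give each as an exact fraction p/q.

alpha=30, beta=25/2

obs 1: x=3 → posterior Gamma(7, 9/2)
obs 2: x=1 → posterior Gamma(8, 11/2)
obs 3: x=0 → posterior Gamma(8, 13/2)
obs 4: x=3 → posterior Gamma(11, 15/2)
obs 5: x=3 → posterior Gamma(14, 17/2)
obs 6: x=6 → posterior Gamma(20, 19/2)
obs 7: x=0 → posterior Gamma(20, 21/2)
obs 8: x=6 → posterior Gamma(26, 23/2)
obs 9: x=4 → posterior Gamma(30, 25/2)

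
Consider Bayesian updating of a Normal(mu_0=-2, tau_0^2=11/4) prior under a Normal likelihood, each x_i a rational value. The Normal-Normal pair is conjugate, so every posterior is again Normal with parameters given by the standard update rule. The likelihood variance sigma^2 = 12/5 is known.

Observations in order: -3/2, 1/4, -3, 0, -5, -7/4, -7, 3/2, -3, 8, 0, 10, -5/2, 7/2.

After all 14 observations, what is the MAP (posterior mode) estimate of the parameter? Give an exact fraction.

-247/1636

obs 1: x=-3/2 → posterior Normal(-357/206, 132/103)
obs 2: x=1/4 → posterior Normal(-659/632, 66/79)
obs 3: x=-3 → posterior Normal(-1319/852, 44/71)
obs 4: x=0 → posterior Normal(-1319/1072, 33/67)
obs 5: x=-5 → posterior Normal(-2419/1292, 132/323)
obs 6: x=-7/4 → posterior Normal(-701/378, 22/63)
obs 7: x=-7 → posterior Normal(-1086/433, 132/433)
obs 8: x=3/2 → posterior Normal(-2007/976, 33/122)
obs 9: x=-3 → posterior Normal(-779/362, 44/181)
obs 10: x=8 → posterior Normal(-1457/1196, 66/299)
obs 11: x=0 → posterior Normal(-1457/1306, 132/653)
obs 12: x=10 → posterior Normal(-119/472, 11/59)
obs 13: x=-5/2 → posterior Normal(-316/763, 132/763)
obs 14: x=7/2 → posterior Normal(-247/1636, 66/409)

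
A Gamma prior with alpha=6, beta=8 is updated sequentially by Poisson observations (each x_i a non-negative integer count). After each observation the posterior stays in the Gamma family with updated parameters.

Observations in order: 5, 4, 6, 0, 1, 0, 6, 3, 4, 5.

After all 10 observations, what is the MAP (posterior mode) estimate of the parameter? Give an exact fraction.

13/6

obs 1: x=5 → posterior Gamma(11, 9)
obs 2: x=4 → posterior Gamma(15, 10)
obs 3: x=6 → posterior Gamma(21, 11)
obs 4: x=0 → posterior Gamma(21, 12)
obs 5: x=1 → posterior Gamma(22, 13)
obs 6: x=0 → posterior Gamma(22, 14)
obs 7: x=6 → posterior Gamma(28, 15)
obs 8: x=3 → posterior Gamma(31, 16)
obs 9: x=4 → posterior Gamma(35, 17)
obs 10: x=5 → posterior Gamma(40, 18)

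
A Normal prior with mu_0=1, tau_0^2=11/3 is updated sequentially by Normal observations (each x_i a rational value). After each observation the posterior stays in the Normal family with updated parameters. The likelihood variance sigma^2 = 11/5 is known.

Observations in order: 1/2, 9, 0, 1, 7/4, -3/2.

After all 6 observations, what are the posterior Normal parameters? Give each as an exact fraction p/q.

mu_0=227/132, tau_0^2=1/3

obs 1: x=1/2 → posterior Normal(11/16, 11/8)
obs 2: x=9 → posterior Normal(101/26, 11/13)
obs 3: x=0 → posterior Normal(101/36, 11/18)
obs 4: x=1 → posterior Normal(111/46, 11/23)
obs 5: x=7/4 → posterior Normal(257/112, 11/28)
obs 6: x=-3/2 → posterior Normal(227/132, 1/3)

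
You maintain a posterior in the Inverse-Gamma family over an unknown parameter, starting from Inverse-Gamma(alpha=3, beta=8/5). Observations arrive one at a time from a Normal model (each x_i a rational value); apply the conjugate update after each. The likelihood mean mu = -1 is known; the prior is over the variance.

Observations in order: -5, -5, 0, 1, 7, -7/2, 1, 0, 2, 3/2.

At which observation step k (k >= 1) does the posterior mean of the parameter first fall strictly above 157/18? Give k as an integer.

k = 5

obs 1: x=-5 → posterior Inverse-Gamma(7/2, 48/5)
obs 2: x=-5 → posterior Inverse-Gamma(4, 88/5)
obs 3: x=0 → posterior Inverse-Gamma(9/2, 181/10)
obs 4: x=1 → posterior Inverse-Gamma(5, 201/10)
obs 5: x=7 → posterior Inverse-Gamma(11/2, 521/10)
obs 6: x=-7/2 → posterior Inverse-Gamma(6, 2209/40)
obs 7: x=1 → posterior Inverse-Gamma(13/2, 2289/40)
obs 8: x=0 → posterior Inverse-Gamma(7, 2309/40)
obs 9: x=2 → posterior Inverse-Gamma(15/2, 2489/40)
obs 10: x=3/2 → posterior Inverse-Gamma(8, 1307/20)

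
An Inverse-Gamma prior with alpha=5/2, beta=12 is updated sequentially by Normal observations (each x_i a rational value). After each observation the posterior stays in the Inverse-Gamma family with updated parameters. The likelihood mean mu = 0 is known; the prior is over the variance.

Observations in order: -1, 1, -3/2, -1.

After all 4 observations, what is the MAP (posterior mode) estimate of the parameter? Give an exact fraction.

obs 1: x=-1 → posterior Inverse-Gamma(3, 25/2)
obs 2: x=1 → posterior Inverse-Gamma(7/2, 13)
obs 3: x=-3/2 → posterior Inverse-Gamma(4, 113/8)
obs 4: x=-1 → posterior Inverse-Gamma(9/2, 117/8)

117/44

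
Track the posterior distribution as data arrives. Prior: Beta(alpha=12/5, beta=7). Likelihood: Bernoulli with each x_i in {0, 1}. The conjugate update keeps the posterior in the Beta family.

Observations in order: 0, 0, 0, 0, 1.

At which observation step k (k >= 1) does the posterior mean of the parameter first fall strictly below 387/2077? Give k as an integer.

k = 4

obs 1: x=0 → posterior Beta(12/5, 8)
obs 2: x=0 → posterior Beta(12/5, 9)
obs 3: x=0 → posterior Beta(12/5, 10)
obs 4: x=0 → posterior Beta(12/5, 11)
obs 5: x=1 → posterior Beta(17/5, 11)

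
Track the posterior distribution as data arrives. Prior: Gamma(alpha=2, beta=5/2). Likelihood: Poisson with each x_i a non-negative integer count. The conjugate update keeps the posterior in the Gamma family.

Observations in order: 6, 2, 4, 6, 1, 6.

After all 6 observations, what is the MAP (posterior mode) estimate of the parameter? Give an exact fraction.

52/17

obs 1: x=6 → posterior Gamma(8, 7/2)
obs 2: x=2 → posterior Gamma(10, 9/2)
obs 3: x=4 → posterior Gamma(14, 11/2)
obs 4: x=6 → posterior Gamma(20, 13/2)
obs 5: x=1 → posterior Gamma(21, 15/2)
obs 6: x=6 → posterior Gamma(27, 17/2)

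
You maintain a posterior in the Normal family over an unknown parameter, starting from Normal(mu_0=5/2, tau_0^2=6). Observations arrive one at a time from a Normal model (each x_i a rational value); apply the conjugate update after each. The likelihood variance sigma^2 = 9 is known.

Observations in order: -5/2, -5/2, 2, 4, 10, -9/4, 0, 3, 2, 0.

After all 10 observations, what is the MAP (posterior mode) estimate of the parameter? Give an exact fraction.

35/23

obs 1: x=-5/2 → posterior Normal(1/2, 18/5)
obs 2: x=-5/2 → posterior Normal(-5/14, 18/7)
obs 3: x=2 → posterior Normal(1/6, 2)
obs 4: x=4 → posterior Normal(19/22, 18/11)
obs 5: x=10 → posterior Normal(59/26, 18/13)
obs 6: x=-9/4 → posterior Normal(5/3, 6/5)
obs 7: x=0 → posterior Normal(25/17, 18/17)
obs 8: x=3 → posterior Normal(31/19, 18/19)
obs 9: x=2 → posterior Normal(5/3, 6/7)
obs 10: x=0 → posterior Normal(35/23, 18/23)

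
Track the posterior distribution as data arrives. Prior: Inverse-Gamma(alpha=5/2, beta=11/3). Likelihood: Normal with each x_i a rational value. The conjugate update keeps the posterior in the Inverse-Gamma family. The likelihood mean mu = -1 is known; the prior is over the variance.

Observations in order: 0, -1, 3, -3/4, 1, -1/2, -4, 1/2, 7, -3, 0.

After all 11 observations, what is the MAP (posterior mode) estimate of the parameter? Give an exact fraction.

obs 1: x=0 → posterior Inverse-Gamma(3, 25/6)
obs 2: x=-1 → posterior Inverse-Gamma(7/2, 25/6)
obs 3: x=3 → posterior Inverse-Gamma(4, 73/6)
obs 4: x=-3/4 → posterior Inverse-Gamma(9/2, 1171/96)
obs 5: x=1 → posterior Inverse-Gamma(5, 1363/96)
obs 6: x=-1/2 → posterior Inverse-Gamma(11/2, 1375/96)
obs 7: x=-4 → posterior Inverse-Gamma(6, 1807/96)
obs 8: x=1/2 → posterior Inverse-Gamma(13/2, 1915/96)
obs 9: x=7 → posterior Inverse-Gamma(7, 4987/96)
obs 10: x=-3 → posterior Inverse-Gamma(15/2, 5179/96)
obs 11: x=0 → posterior Inverse-Gamma(8, 5227/96)

5227/864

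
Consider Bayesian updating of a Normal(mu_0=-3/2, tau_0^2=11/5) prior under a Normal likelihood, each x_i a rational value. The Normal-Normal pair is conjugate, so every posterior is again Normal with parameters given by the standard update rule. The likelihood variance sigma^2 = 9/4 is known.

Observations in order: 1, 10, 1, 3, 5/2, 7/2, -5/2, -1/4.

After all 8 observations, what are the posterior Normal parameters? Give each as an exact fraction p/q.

mu_0=1471/794, tau_0^2=99/397

obs 1: x=1 → posterior Normal(-47/178, 99/89)
obs 2: x=10 → posterior Normal(119/38, 99/133)
obs 3: x=1 → posterior Normal(307/118, 33/59)
obs 4: x=3 → posterior Normal(1185/442, 99/221)
obs 5: x=5/2 → posterior Normal(281/106, 99/265)
obs 6: x=7/2 → posterior Normal(571/206, 33/103)
obs 7: x=-5/2 → posterior Normal(1493/706, 99/353)
obs 8: x=-1/4 → posterior Normal(1471/794, 99/397)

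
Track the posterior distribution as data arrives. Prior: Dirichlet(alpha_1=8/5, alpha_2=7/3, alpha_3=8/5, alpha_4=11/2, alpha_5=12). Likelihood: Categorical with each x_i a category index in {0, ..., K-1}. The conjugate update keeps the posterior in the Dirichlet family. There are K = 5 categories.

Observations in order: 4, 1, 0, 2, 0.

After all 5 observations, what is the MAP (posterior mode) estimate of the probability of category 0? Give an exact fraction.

78/691

obs 1: x=4 → posterior Dirichlet(8/5, 7/3, 8/5, 11/2, 13)
obs 2: x=1 → posterior Dirichlet(8/5, 10/3, 8/5, 11/2, 13)
obs 3: x=0 → posterior Dirichlet(13/5, 10/3, 8/5, 11/2, 13)
obs 4: x=2 → posterior Dirichlet(13/5, 10/3, 13/5, 11/2, 13)
obs 5: x=0 → posterior Dirichlet(18/5, 10/3, 13/5, 11/2, 13)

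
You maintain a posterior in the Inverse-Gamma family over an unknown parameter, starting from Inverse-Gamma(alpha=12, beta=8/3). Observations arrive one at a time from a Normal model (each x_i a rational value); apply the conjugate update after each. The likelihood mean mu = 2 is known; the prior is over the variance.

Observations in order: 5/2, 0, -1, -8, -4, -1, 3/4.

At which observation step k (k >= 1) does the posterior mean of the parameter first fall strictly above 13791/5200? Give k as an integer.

obs 1: x=5/2 → posterior Inverse-Gamma(25/2, 67/24)
obs 2: x=0 → posterior Inverse-Gamma(13, 115/24)
obs 3: x=-1 → posterior Inverse-Gamma(27/2, 223/24)
obs 4: x=-8 → posterior Inverse-Gamma(14, 1423/24)
obs 5: x=-4 → posterior Inverse-Gamma(29/2, 1855/24)
obs 6: x=-1 → posterior Inverse-Gamma(15, 1963/24)
obs 7: x=3/4 → posterior Inverse-Gamma(31/2, 7927/96)

k = 4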